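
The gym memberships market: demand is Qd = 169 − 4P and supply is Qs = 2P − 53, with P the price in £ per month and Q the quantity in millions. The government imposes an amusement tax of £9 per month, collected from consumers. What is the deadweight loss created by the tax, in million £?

Without the tax, 169 − 4P = 2P − 53 gives 6P = 222, so P* = £37 and Q* = 21.
With the tax collected from consumers, demand (in seller-price terms) shifts: Qd = 169 − 4(P + 9).
New equilibrium: consumers pay £40, suppliers receive £31, Q = 9. (Wedge: Pb − Ps = 9.)
Quantity falls by |ΔQ| = |21 − 9| = 12.
DWL = ½ · t · |ΔQ| = ½ · 9 · 12 = £54.

Deadweight loss = £54 million.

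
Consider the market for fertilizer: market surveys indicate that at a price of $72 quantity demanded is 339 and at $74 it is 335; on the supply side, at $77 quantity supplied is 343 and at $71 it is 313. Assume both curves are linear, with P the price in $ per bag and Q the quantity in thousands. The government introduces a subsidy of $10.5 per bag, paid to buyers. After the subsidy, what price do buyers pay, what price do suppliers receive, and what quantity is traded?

Buyers pay $67.5; suppliers receive $78; quantity = 348.

Demand slope: (335 − 339)/(74 − 72) = -2, so Qd = 483 − 2P.
Supply slope: (313 − 343)/(71 − 77) = 5, so Qs = 5P − 42.
Before the subsidy: set 483 − 2P = 5P − 42 → P* = $75, Q* = 333.
With a per-unit subsidy paid to buyers, each effectively pays P − 10.5, so demand becomes Qd = 483 − 2(P − 10.5).
Solving gives Q = 348 with buyers paying $67.5 and suppliers receiving $78 (the $10.5 wedge).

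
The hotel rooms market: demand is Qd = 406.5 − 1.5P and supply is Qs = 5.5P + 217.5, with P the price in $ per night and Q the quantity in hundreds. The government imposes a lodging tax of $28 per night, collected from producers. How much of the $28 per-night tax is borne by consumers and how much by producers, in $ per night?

Before the tax: set 406.5 − 1.5P = 5.5P + 217.5 → P* = $27, Q* = 366.
With the tax collected from producers, supply shifts: Qs = 5.5(P − 28) + 217.5.
New equilibrium: consumers pay $49, producers receive $21, Q = 333. (Wedge: Pb − Ps = 28.)
Burden on consumers: $22; on producers: $6. (They sum to $28.)
The less price-elastic side of the market bears the larger share of a per-unit tax.

Consumers bear $22 per night; producers bear $6 per night.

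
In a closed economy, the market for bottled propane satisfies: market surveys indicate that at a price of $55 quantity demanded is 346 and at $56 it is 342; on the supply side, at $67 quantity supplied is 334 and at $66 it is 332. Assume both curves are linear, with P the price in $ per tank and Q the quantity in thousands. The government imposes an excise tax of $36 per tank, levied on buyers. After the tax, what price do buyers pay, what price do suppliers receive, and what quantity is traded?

Buyers pay $73; suppliers receive $37; quantity = 274.

Demand slope: (342 − 346)/(56 − 55) = -4, so Qd = 566 − 4P.
Supply slope: (332 − 334)/(66 − 67) = 2, so Qs = 2P + 200.
Without the tax, 566 − 4P = 2P + 200 gives 6P = 366, so P* = $61 and Q* = 322.
With the tax collected from buyers, demand (in seller-price terms) shifts: Qd = 566 − 4(P + 36).
Solving gives Q = 274 with buyers paying $73 and suppliers receiving $37 (the $36 wedge).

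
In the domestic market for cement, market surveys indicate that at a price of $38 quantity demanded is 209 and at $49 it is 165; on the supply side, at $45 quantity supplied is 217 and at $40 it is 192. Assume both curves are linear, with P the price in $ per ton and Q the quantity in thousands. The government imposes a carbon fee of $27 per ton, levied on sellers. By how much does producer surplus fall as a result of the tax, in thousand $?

Producer surplus falls by $2004 thousand.

Demand slope: (165 − 209)/(49 − 38) = -4, so Qd = 361 − 4P.
Supply slope: (192 − 217)/(40 − 45) = 5, so Qs = 5P − 8.
Before the tax: set 361 − 4P = 5P − 8 → P* = $41, Q* = 197.
With the tax collected from sellers, supply shifts: Qs = 5(P − 27) − 8.
New equilibrium: consumers pay $56, sellers receive $29, Q = 137. (Wedge: Pb − Ps = 27.)
ΔPS is the trapezoid between Q = 137 and Q = 197 of height $12: ½ · (197 + 137) · 12 = $2004.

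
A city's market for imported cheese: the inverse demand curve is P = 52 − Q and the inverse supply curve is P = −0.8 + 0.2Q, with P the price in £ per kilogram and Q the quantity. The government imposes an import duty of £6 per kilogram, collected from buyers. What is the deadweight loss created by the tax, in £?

Deadweight loss = £15.

Rewrite in direct form: Qd = 52 − P and Qs = 5P + 4.
Without the tax, 52 − P = 5P + 4 gives 6P = 48, so P* = £8 and Q* = 44.
With the tax collected from buyers, demand (in seller-price terms) shifts: Qd = 52 − (P + 6).
Solving gives Q = 39 with buyers paying £13 and producers receiving £7 (the £6 wedge).
Quantity falls by |ΔQ| = |44 − 39| = 5.
DWL = ½ · t · |ΔQ| = ½ · 6 · 5 = £15.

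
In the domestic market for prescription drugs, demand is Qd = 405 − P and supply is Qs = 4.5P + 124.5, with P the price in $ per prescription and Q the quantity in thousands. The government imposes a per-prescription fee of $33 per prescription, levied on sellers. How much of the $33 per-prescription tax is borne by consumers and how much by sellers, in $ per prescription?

Before the tax: set 405 − P = 4.5P + 124.5 → P* = $51, Q* = 354.
With the tax collected from sellers, supply shifts: Qs = 4.5(P − 33) + 124.5.
New equilibrium: consumers pay $78, sellers receive $45, Q = 327. (Wedge: Pb − Ps = 33.)
Burden on consumers: $27; on sellers: $6. (They sum to $33.)
The less price-elastic side of the market bears the larger share of a per-unit tax.

Consumers bear $27 per prescription; sellers bear $6 per prescription.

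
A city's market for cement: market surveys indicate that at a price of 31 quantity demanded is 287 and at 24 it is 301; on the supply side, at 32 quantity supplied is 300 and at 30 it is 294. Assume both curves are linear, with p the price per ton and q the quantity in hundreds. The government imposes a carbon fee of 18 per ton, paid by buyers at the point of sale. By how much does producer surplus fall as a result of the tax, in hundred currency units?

Demand slope: (301 − 287)/(24 − 31) = -2, so qd = 349 − 2p.
Supply slope: (294 − 300)/(30 − 32) = 3, so qs = 3p + 204.
Without the tax, 349 − 2p = 3p + 204 gives 5p = 145, so p* = 29 and q* = 291.
With the tax collected from buyers, demand (in seller-price terms) shifts: qd = 349 − 2(p + 18).
New equilibrium: buyers pay 39.8, suppliers receive 21.8, q = 269.4. (Wedge: pb − ps = 18.)
ΔPS is the trapezoid between Q = 269.4 and Q = 291 of height 7.2: ½ · (291 + 269.4) · 7.2 = 2017.44.

Producer surplus falls by 2017.44 hundred.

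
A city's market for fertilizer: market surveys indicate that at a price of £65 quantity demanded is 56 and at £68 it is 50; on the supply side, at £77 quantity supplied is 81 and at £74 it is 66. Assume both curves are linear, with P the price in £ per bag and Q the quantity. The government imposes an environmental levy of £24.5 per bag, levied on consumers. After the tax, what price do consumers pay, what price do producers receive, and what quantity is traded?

Demand slope: (50 − 56)/(68 − 65) = -2, so Qd = 186 − 2P.
Supply slope: (66 − 81)/(74 − 77) = 5, so Qs = 5P − 304.
Before the tax: set 186 − 2P = 5P − 304 → P* = £70, Q* = 46.
With the tax collected from consumers, demand (in seller-price terms) shifts: Qd = 186 − 2(P + 24.5).
New equilibrium: consumers pay £87.5, producers receive £63, Q = 11. (Wedge: Pb − Ps = 24.5.)

Consumers pay £87.5; producers receive £63; quantity = 11.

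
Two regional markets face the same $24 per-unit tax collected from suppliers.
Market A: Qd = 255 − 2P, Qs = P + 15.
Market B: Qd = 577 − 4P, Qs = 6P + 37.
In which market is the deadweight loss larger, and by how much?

Market A: pre-tax P* = $80, Q* = 95; post-tax Q = 79; deadweight loss = $192.
Market B: pre-tax P* = $54, Q* = 361; post-tax Q = 303.4; deadweight loss = $691.2.
Difference: $192 vs $691.2 → market B is larger by $499.2.

Market B, by $499.2.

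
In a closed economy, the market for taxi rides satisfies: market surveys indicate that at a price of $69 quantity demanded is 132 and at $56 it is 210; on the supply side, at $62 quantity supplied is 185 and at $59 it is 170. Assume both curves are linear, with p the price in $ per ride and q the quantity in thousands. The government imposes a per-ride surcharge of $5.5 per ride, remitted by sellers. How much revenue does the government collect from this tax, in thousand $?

Tax revenue = $907.5 thousand.

Demand slope: (210 − 132)/(56 − 69) = -6, so qd = 546 − 6p.
Supply slope: (170 − 185)/(59 − 62) = 5, so qs = 5p − 125.
Without the tax, 546 − 6p = 5p − 125 gives 11p = 671, so p* = $61 and q* = 180.
With the tax collected from sellers, supply shifts: qs = 5(p − 5.5) − 125.
New equilibrium: consumers pay $63.5, sellers receive $58, q = 165. (Wedge: pb − ps = 5.5.)
Revenue = t · Q = 5.5 · 165 = $907.5.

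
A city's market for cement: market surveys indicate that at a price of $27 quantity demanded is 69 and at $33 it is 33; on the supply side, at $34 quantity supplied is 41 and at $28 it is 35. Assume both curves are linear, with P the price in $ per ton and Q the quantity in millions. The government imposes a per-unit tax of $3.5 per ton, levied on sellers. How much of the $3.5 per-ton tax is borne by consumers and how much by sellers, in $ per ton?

Demand slope: (33 − 69)/(33 − 27) = -6, so Qd = 231 − 6P.
Supply slope: (35 − 41)/(28 − 34) = 1, so Qs = P + 7.
Without the tax, 231 − 6P = P + 7 gives 7P = 224, so P* = $32 and Q* = 39.
With the tax collected from sellers, supply shifts: Qs = (P − 3.5) + 7.
Solving gives Q = 36 with consumers paying $32.5 and sellers receiving $29 (the $3.5 wedge).
Burden on consumers: $0.5; on sellers: $3. (They sum to $3.5.)
The less price-elastic side of the market bears the larger share of a per-unit tax.

Consumers bear $0.5 per ton; sellers bear $3 per ton.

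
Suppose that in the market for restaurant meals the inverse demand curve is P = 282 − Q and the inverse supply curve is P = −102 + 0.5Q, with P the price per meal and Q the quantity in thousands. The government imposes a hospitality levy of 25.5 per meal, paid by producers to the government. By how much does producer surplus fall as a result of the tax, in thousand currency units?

Rewrite in direct form: Qd = 282 − P and Qs = 2P + 204.
Before the tax: set 282 − P = 2P + 204 → P* = 26, Q* = 256.
With the tax collected from producers, supply shifts: Qs = 2(P − 25.5) + 204.
Solving gives Q = 239 with consumers paying 43 and producers receiving 17.5 (the 25.5 wedge).
ΔPS is the trapezoid between Q = 239 and Q = 256 of height 8.5: ½ · (256 + 239) · 8.5 = 2103.75.

Producer surplus falls by 2103.75 thousand.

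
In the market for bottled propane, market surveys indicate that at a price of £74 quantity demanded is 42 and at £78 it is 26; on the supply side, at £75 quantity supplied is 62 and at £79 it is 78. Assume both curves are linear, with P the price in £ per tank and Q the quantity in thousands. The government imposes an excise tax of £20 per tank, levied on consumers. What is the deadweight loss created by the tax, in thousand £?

Deadweight loss = £400 thousand.

Demand slope: (26 − 42)/(78 − 74) = -4, so Qd = 338 − 4P.
Supply slope: (78 − 62)/(79 − 75) = 4, so Qs = 4P − 238.
Without the tax, 338 − 4P = 4P − 238 gives 8P = 576, so P* = £72 and Q* = 50.
With the tax collected from consumers, demand (in seller-price terms) shifts: Qd = 338 − 4(P + 20).
New equilibrium: consumers pay £82, producers receive £62, Q = 10. (Wedge: Pb − Ps = 20.)
Quantity falls by |ΔQ| = |50 − 10| = 40.
DWL = ½ · t · |ΔQ| = ½ · 20 · 40 = £400.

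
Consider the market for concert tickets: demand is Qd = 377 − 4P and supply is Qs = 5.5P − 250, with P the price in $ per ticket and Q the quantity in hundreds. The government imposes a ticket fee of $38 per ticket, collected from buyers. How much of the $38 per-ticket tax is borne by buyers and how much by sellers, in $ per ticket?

Buyers bear $22 per ticket; sellers bear $16 per ticket.

Before the tax: set 377 − 4P = 5.5P − 250 → P* = $66, Q* = 113.
With the tax collected from buyers, demand (in seller-price terms) shifts: Qd = 377 − 4(P + 38).
New equilibrium: buyers pay $88, sellers receive $50, Q = 25. (Wedge: Pb − Ps = 38.)
Burden on buyers: $22; on sellers: $16. (They sum to $38.)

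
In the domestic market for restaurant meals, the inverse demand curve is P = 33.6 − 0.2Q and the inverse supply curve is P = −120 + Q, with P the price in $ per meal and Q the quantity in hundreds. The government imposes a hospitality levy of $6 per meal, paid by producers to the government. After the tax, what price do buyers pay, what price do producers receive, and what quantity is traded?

Rewrite in direct form: Qd = 168 − 5P and Qs = P + 120.
Without the tax, 168 − 5P = P + 120 gives 6P = 48, so P* = $8 and Q* = 128.
With the tax collected from producers, supply shifts: Qs = (P − 6) + 120.
New equilibrium: buyers pay $9, producers receive $3, Q = 123. (Wedge: Pb − Ps = 6.)
The less price-elastic side of the market bears the larger share of a per-unit tax.

Buyers pay $9; producers receive $3; quantity = 123.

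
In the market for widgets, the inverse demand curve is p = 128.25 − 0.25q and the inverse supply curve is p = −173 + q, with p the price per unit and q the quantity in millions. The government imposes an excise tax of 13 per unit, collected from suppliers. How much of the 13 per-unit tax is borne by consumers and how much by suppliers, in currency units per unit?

Inverting to q(p) form: qd = 513 − 4p; qs = p + 173.
Before the tax: set 513 − 4p = p + 173 → p* = 68, q* = 241.
With the tax collected from suppliers, supply shifts: qs = (p − 13) + 173.
New equilibrium: consumers pay 70.6, suppliers receive 57.6, q = 230.6. (Wedge: pb − ps = 13.)
Burden on consumers: 2.6; on suppliers: 10.4. (They sum to 13.)
The less price-elastic side of the market bears the larger share of a per-unit tax.

Consumers bear 2.6 per unit; suppliers bear 10.4 per unit.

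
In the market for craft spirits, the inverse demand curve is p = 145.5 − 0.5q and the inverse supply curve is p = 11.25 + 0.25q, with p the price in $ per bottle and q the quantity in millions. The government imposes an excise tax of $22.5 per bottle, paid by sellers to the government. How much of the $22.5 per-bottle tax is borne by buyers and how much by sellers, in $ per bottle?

Inverting to q(p) form: qd = 291 − 2p; qs = 4p − 45.
Before the tax: set 291 − 2p = 4p − 45 → p* = $56, q* = 179.
With the tax collected from sellers, supply shifts: qs = 4(p − 22.5) − 45.
New equilibrium: buyers pay $71, sellers receive $48.5, q = 149. (Wedge: pb − ps = 22.5.)
Burden on buyers: $15; on sellers: $7.5. (They sum to $22.5.)
The less price-elastic side of the market bears the larger share of a per-unit tax.

Buyers bear $15 per bottle; sellers bear $7.5 per bottle.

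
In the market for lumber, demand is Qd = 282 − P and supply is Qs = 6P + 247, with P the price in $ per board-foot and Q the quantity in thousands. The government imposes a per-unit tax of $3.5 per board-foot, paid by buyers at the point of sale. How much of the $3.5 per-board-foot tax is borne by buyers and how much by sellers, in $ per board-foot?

Buyers bear $3 per board-foot; sellers bear $0.5 per board-foot.

Before the tax: set 282 − P = 6P + 247 → P* = $5, Q* = 277.
With the tax collected from buyers, demand (in seller-price terms) shifts: Qd = 282 − (P + 3.5).
New equilibrium: buyers pay $8, sellers receive $4.5, Q = 274. (Wedge: Pb − Ps = 3.5.)
Burden on buyers: $3; on sellers: $0.5. (They sum to $3.5.)
The less price-elastic side of the market bears the larger share of a per-unit tax.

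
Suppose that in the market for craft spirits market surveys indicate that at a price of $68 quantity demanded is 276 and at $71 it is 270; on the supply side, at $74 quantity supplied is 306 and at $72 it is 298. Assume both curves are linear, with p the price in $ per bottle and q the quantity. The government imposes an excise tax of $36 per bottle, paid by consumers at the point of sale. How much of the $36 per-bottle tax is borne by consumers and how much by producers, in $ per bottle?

Consumers bear $24 per bottle; producers bear $12 per bottle.

Demand slope: (270 − 276)/(71 − 68) = -2, so qd = 412 − 2p.
Supply slope: (298 − 306)/(72 − 74) = 4, so qs = 4p + 10.
Without the tax, 412 − 2p = 4p + 10 gives 6p = 402, so p* = $67 and q* = 278.
With the tax collected from consumers, demand (in seller-price terms) shifts: qd = 412 − 2(p + 36).
New equilibrium: consumers pay $91, producers receive $55, q = 230. (Wedge: pb − ps = 36.)
Burden on consumers: $24; on producers: $12. (They sum to $36.)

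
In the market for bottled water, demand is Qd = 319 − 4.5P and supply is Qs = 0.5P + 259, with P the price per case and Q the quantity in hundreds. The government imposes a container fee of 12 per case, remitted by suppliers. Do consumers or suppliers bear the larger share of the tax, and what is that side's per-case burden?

Suppliers bear the larger share: 10.8 per case.

Without the tax, 319 − 4.5P = 0.5P + 259 gives 5P = 60, so P* = 12 and Q* = 265.
With the tax collected from suppliers, supply shifts: Qs = 0.5(P − 12) + 259.
New equilibrium: consumers pay 13.2, suppliers receive 1.2, Q = 259.6. (Wedge: Pb − Ps = 12.)
Per-case burden: consumers 1.2, suppliers 10.8.
Suppliers take the larger share because supply is less price-elastic here (demand slope 4.5 vs supply slope 0.5).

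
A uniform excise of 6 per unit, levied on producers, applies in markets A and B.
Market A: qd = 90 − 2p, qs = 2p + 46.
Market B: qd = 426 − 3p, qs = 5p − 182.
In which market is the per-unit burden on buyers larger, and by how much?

Market B, by 0.75.

Market A: pre-tax p* = 11, q* = 68; post-tax q = 62; per-unit burden on buyers = 3.
Market B: pre-tax p* = 76, q* = 198; post-tax q = 186.75; per-unit burden on buyers = 3.75.
Difference: 3 vs 3.75 → market B is larger by 0.75.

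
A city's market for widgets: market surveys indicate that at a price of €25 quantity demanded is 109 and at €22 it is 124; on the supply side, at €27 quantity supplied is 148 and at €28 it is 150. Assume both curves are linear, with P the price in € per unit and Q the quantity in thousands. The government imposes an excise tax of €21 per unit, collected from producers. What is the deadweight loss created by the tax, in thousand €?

Demand slope: (124 − 109)/(22 − 25) = -5, so Qd = 234 − 5P.
Supply slope: (150 − 148)/(28 − 27) = 2, so Qs = 2P + 94.
Before the tax: set 234 − 5P = 2P + 94 → P* = €20, Q* = 134.
With the tax collected from producers, supply shifts: Qs = 2(P − 21) + 94.
New equilibrium: consumers pay €26, producers receive €5, Q = 104. (Wedge: Pb − Ps = 21.)
Quantity falls by |ΔQ| = |134 − 104| = 30.
DWL = ½ · t · |ΔQ| = ½ · 21 · 30 = €315.

Deadweight loss = €315 thousand.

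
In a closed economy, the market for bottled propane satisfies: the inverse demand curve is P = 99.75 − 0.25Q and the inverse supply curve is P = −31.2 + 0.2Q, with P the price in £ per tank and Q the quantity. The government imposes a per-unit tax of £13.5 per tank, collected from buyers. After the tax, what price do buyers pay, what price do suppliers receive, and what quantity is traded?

Buyers pay £34.5; suppliers receive £21; quantity = 261.

Inverting to Q(P) form: Qd = 399 − 4P; Qs = 5P + 156.
Before the tax: set 399 − 4P = 5P + 156 → P* = £27, Q* = 291.
With the tax collected from buyers, demand (in seller-price terms) shifts: Qd = 399 − 4(P + 13.5).
Solving gives Q = 261 with buyers paying £34.5 and suppliers receiving £21 (the £13.5 wedge).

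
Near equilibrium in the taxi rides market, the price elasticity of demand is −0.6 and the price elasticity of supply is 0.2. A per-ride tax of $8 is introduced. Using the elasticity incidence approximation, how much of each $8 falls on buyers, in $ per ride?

Buyers bear ≈ $2 per ride.

Incidence ratio: buyers' share ≈ εs / (εs + |εd|) = 0.2 / (0.2 + 0.6) = 0.25.
So buyers bear ≈ 0.25 × $8 = $2; producers bear $6.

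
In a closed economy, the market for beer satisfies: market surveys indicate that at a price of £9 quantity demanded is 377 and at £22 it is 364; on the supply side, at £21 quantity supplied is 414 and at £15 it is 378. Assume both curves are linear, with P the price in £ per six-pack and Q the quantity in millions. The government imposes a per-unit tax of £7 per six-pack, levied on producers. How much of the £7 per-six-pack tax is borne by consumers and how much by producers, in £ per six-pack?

Demand slope: (364 − 377)/(22 − 9) = -1, so Qd = 386 − P.
Supply slope: (378 − 414)/(15 − 21) = 6, so Qs = 6P + 288.
Without the tax, 386 − P = 6P + 288 gives 7P = 98, so P* = £14 and Q* = 372.
With the tax collected from producers, supply shifts: Qs = 6(P − 7) + 288.
Solving gives Q = 366 with consumers paying £20 and producers receiving £13 (the £7 wedge).
Burden on consumers: £6; on producers: £1. (They sum to £7.)
The less price-elastic side of the market bears the larger share of a per-unit tax.

Consumers bear £6 per six-pack; producers bear £1 per six-pack.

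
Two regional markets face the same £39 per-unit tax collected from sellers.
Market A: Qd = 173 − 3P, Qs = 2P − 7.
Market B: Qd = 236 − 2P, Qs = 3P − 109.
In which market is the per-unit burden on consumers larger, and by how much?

Market A: pre-tax P* = £36, Q* = 65; post-tax Q = 18.2; per-unit burden on consumers = £15.6.
Market B: pre-tax P* = £69, Q* = 98; post-tax Q = 51.2; per-unit burden on consumers = £23.4.
Difference: £15.6 vs £23.4 → market B is larger by £7.8.

Market B, by £7.8.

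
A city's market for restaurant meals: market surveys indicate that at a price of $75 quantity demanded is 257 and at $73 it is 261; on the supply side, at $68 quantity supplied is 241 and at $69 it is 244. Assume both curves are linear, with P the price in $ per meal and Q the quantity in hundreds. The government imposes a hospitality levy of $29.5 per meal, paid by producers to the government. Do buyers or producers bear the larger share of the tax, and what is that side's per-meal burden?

Demand slope: (261 − 257)/(73 − 75) = -2, so Qd = 407 − 2P.
Supply slope: (244 − 241)/(69 − 68) = 3, so Qs = 3P + 37.
Without the tax, 407 − 2P = 3P + 37 gives 5P = 370, so P* = $74 and Q* = 259.
With the tax collected from producers, supply shifts: Qs = 3(P − 29.5) + 37.
Solving gives Q = 223.6 with buyers paying $91.7 and producers receiving $62.2 (the $29.5 wedge).
Per-meal burden: buyers $17.7, producers $11.8.
Buyers take the larger share because demand is less price-elastic here (demand slope 2 vs supply slope 3).

Buyers bear the larger share: $17.7 per meal.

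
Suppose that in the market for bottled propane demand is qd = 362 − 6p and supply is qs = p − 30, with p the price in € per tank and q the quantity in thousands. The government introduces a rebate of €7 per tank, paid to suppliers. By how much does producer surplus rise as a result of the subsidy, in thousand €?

Without the subsidy, 362 − 6p = p − 30 gives 7p = 392, so p* = €56 and q* = 26.
With a per-unit subsidy paid to suppliers, each receives p + 7 per unit sold, so supply becomes qs = (p + 7) − 30.
New equilibrium: buyers pay €55, suppliers receive €62, q = 32. (Wedge: pb − ps = −7.)
ΔPS is the trapezoid between Q = 32 and Q = 26 of height €6: ½ · (26 + 32) · 6 = €174.

Producer surplus rises by €174 thousand.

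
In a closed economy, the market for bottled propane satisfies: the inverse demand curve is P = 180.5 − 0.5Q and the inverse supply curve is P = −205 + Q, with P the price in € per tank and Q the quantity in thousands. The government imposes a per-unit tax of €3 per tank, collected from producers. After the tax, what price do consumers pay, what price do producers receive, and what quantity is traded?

Rewrite in direct form: Qd = 361 − 2P and Qs = P + 205.
Before the tax: set 361 − 2P = P + 205 → P* = €52, Q* = 257.
With the tax collected from producers, supply shifts: Qs = (P − 3) + 205.
New equilibrium: consumers pay €53, producers receive €50, Q = 255. (Wedge: Pb − Ps = 3.)

Consumers pay €53; producers receive €50; quantity = 255.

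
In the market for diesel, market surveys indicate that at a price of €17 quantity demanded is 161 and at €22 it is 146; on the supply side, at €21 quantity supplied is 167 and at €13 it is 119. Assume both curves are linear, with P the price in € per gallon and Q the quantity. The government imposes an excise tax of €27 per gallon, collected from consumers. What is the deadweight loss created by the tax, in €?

Deadweight loss = €729.

Demand slope: (146 − 161)/(22 − 17) = -3, so Qd = 212 − 3P.
Supply slope: (119 − 167)/(13 − 21) = 6, so Qs = 6P + 41.
Without the tax, 212 − 3P = 6P + 41 gives 9P = 171, so P* = €19 and Q* = 155.
With the tax collected from consumers, demand (in seller-price terms) shifts: Qd = 212 − 3(P + 27).
New equilibrium: consumers pay €37, suppliers receive €10, Q = 101. (Wedge: Pb − Ps = 27.)
Quantity falls by |ΔQ| = |155 − 101| = 54.
DWL = ½ · t · |ΔQ| = ½ · 27 · 54 = €729.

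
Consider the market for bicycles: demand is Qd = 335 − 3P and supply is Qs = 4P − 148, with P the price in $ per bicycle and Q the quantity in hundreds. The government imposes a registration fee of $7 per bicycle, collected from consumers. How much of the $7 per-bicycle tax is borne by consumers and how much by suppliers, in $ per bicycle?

Without the tax, 335 − 3P = 4P − 148 gives 7P = 483, so P* = $69 and Q* = 128.
With the tax collected from consumers, demand (in seller-price terms) shifts: Qd = 335 − 3(P + 7).
Solving gives Q = 116 with consumers paying $73 and suppliers receiving $66 (the $7 wedge).
Burden on consumers: $4; on suppliers: $3. (They sum to $7.)

Consumers bear $4 per bicycle; suppliers bear $3 per bicycle.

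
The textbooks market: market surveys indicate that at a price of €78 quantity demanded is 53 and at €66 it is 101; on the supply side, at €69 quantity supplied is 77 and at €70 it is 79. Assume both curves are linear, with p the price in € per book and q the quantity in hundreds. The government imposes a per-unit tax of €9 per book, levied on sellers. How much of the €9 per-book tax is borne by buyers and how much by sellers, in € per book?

Buyers bear €3 per book; sellers bear €6 per book.

Demand slope: (101 − 53)/(66 − 78) = -4, so qd = 365 − 4p.
Supply slope: (79 − 77)/(70 − 69) = 2, so qs = 2p − 61.
Before the tax: set 365 − 4p = 2p − 61 → p* = €71, q* = 81.
With the tax collected from sellers, supply shifts: qs = 2(p − 9) − 61.
Solving gives q = 69 with buyers paying €74 and sellers receiving €65 (the €9 wedge).
Burden on buyers: €3; on sellers: €6. (They sum to €9.)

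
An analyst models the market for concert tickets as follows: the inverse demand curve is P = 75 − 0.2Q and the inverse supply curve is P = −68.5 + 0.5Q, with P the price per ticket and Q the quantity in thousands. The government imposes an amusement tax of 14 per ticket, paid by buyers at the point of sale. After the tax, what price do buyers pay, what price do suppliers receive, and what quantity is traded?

Rewrite in direct form: Qd = 375 − 5P and Qs = 2P + 137.
Before the tax: set 375 − 5P = 2P + 137 → P* = 34, Q* = 205.
With the tax collected from buyers, demand (in seller-price terms) shifts: Qd = 375 − 5(P + 14).
New equilibrium: buyers pay 38, suppliers receive 24, Q = 185. (Wedge: Pb − Ps = 14.)

Buyers pay 38; suppliers receive 24; quantity = 185.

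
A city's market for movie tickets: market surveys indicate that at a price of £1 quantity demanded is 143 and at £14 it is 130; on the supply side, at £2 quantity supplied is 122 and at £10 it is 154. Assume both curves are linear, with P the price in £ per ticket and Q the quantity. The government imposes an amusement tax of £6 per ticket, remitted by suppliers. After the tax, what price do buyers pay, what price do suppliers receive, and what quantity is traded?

Demand slope: (130 − 143)/(14 − 1) = -1, so Qd = 144 − P.
Supply slope: (154 − 122)/(10 − 2) = 4, so Qs = 4P + 114.
Before the tax: set 144 − P = 4P + 114 → P* = £6, Q* = 138.
With the tax collected from suppliers, supply shifts: Qs = 4(P − 6) + 114.
New equilibrium: buyers pay £10.8, suppliers receive £4.8, Q = 133.2. (Wedge: Pb − Ps = 6.)
The less price-elastic side of the market bears the larger share of a per-unit tax.

Buyers pay £10.8; suppliers receive £4.8; quantity = 133.2.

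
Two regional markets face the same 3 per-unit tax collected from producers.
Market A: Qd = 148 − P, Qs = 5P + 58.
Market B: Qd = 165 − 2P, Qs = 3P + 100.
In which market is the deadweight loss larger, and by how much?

Market B, by 1.65.

Market A: pre-tax P* = 15, Q* = 133; post-tax Q = 130.5; deadweight loss = 3.75.
Market B: pre-tax P* = 13, Q* = 139; post-tax Q = 135.4; deadweight loss = 5.4.
Difference: 3.75 vs 5.4 → market B is larger by 1.65.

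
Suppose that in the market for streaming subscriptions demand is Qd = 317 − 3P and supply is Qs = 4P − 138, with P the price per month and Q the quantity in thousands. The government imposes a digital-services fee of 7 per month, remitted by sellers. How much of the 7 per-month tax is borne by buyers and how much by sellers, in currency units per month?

Before the tax: set 317 − 3P = 4P − 138 → P* = 65, Q* = 122.
With the tax collected from sellers, supply shifts: Qs = 4(P − 7) − 138.
New equilibrium: buyers pay 69, sellers receive 62, Q = 110. (Wedge: Pb − Ps = 7.)
Burden on buyers: 4; on sellers: 3. (They sum to 7.)
The less price-elastic side of the market bears the larger share of a per-unit tax.

Buyers bear 4 per month; sellers bear 3 per month.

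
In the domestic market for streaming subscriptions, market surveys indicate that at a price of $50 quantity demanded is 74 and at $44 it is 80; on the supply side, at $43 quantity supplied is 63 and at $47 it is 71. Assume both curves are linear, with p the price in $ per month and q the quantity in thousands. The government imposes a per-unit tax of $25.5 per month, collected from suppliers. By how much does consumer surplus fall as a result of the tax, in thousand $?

Demand slope: (80 − 74)/(44 − 50) = -1, so qd = 124 − p.
Supply slope: (71 − 63)/(47 − 43) = 2, so qs = 2p − 23.
Before the tax: set 124 − p = 2p − 23 → p* = $49, q* = 75.
With the tax collected from suppliers, supply shifts: qs = 2(p − 25.5) − 23.
Solving gives q = 58 with consumers paying $66 and suppliers receiving $40.5 (the $25.5 wedge).
ΔCS is the trapezoid between Q = 58 and Q = 75 of height $17: ½ · (75 + 58) · 17 = $1130.5.

Consumer surplus falls by $1130.5 thousand.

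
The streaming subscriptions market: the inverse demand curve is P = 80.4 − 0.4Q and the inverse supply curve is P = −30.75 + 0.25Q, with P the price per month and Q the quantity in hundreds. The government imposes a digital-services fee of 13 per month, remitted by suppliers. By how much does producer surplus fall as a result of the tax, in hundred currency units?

Inverting to Q(P) form: Qd = 201 − 2.5P; Qs = 4P + 123.
Without the tax, 201 − 2.5P = 4P + 123 gives 6.5P = 78, so P* = 12 and Q* = 171.
With the tax collected from suppliers, supply shifts: Qs = 4(P − 13) + 123.
New equilibrium: consumers pay 20, suppliers receive 7, Q = 151. (Wedge: Pb − Ps = 13.)
ΔPS is the trapezoid between Q = 151 and Q = 171 of height 5: ½ · (171 + 151) · 5 = 805.

Producer surplus falls by 805 hundred.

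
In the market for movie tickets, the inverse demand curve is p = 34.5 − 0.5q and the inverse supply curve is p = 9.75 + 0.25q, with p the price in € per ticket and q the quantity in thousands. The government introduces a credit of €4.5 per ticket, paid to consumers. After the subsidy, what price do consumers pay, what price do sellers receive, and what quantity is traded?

Rewrite in direct form: qd = 69 − 2p and qs = 4p − 39.
Without the subsidy, 69 − 2p = 4p − 39 gives 6p = 108, so p* = €18 and q* = 33.
With a per-unit subsidy paid to consumers, each effectively pays p − 4.5, so demand becomes qd = 69 − 2(p − 4.5).
New equilibrium: consumers pay €15, sellers receive €19.5, q = 39. (Wedge: pb − ps = −4.5.)

Consumers pay €15; sellers receive €19.5; quantity = 39.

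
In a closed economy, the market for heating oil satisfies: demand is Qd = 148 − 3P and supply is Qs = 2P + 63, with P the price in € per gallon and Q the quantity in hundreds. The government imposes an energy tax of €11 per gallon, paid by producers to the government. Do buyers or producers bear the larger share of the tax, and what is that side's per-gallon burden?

Without the tax, 148 − 3P = 2P + 63 gives 5P = 85, so P* = €17 and Q* = 97.
With the tax collected from producers, supply shifts: Qs = 2(P − 11) + 63.
Solving gives Q = 83.8 with buyers paying €21.4 and producers receiving €10.4 (the €11 wedge).
Per-gallon burden: buyers €4.4, producers €6.6.
Producers take the larger share because supply is less price-elastic here (demand slope 3 vs supply slope 2).

Producers bear the larger share: €6.6 per gallon.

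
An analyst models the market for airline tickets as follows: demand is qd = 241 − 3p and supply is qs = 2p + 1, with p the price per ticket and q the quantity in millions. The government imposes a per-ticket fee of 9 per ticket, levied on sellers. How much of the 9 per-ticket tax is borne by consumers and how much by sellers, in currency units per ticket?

Before the tax: set 241 − 3p = 2p + 1 → p* = 48, q* = 97.
With the tax collected from sellers, supply shifts: qs = 2(p − 9) + 1.
New equilibrium: consumers pay 51.6, sellers receive 42.6, q = 86.2. (Wedge: pb − ps = 9.)
Burden on consumers: 3.6; on sellers: 5.4. (They sum to 9.)

Consumers bear 3.6 per ticket; sellers bear 5.4 per ticket.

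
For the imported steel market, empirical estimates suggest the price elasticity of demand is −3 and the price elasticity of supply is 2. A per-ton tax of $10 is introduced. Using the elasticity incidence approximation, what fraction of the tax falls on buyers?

Incidence ratio: buyers' share ≈ εs / (εs + |εd|) = 2 / (2 + 3) = 0.4.
Supply is the less elastic side, so buyers bear the smaller share.

Buyers' share ≈ 0.4.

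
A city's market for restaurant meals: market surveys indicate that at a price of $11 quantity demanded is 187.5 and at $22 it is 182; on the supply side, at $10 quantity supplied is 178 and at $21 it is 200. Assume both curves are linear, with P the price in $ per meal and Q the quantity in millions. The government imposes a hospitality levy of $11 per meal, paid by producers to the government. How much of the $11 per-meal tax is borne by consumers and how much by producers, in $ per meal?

Demand slope: (182 − 187.5)/(22 − 11) = -0.5, so Qd = 193 − 0.5P.
Supply slope: (200 − 178)/(21 − 10) = 2, so Qs = 2P + 158.
Before the tax: set 193 − 0.5P = 2P + 158 → P* = $14, Q* = 186.
With the tax collected from producers, supply shifts: Qs = 2(P − 11) + 158.
Solving gives Q = 181.6 with consumers paying $22.8 and producers receiving $11.8 (the $11 wedge).
Burden on consumers: $8.8; on producers: $2.2. (They sum to $11.)
The less price-elastic side of the market bears the larger share of a per-unit tax.

Consumers bear $8.8 per meal; producers bear $2.2 per meal.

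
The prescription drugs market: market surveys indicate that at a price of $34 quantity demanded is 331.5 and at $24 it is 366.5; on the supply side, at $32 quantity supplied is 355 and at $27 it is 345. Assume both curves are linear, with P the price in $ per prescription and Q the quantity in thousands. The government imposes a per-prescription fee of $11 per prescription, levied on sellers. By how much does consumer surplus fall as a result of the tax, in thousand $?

Demand slope: (366.5 − 331.5)/(24 − 34) = -3.5, so Qd = 450.5 − 3.5P.
Supply slope: (345 − 355)/(27 − 32) = 2, so Qs = 2P + 291.
Before the tax: set 450.5 − 3.5P = 2P + 291 → P* = $29, Q* = 349.
With the tax collected from sellers, supply shifts: Qs = 2(P − 11) + 291.
New equilibrium: buyers pay $33, sellers receive $22, Q = 335. (Wedge: Pb − Ps = 11.)
ΔCS is the trapezoid between Q = 335 and Q = 349 of height $4: ½ · (349 + 335) · 4 = $1368.

Consumer surplus falls by $1368 thousand.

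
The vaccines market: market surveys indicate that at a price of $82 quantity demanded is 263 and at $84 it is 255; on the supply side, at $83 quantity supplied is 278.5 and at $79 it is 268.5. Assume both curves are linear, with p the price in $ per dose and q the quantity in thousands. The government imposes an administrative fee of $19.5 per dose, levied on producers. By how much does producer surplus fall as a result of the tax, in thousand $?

Producer surplus falls by $3072 thousand.

Demand slope: (255 − 263)/(84 − 82) = -4, so qd = 591 − 4p.
Supply slope: (268.5 − 278.5)/(79 − 83) = 2.5, so qs = 2.5p + 71.
Before the tax: set 591 − 4p = 2.5p + 71 → p* = $80, q* = 271.
With the tax collected from producers, supply shifts: qs = 2.5(p − 19.5) + 71.
New equilibrium: consumers pay $87.5, producers receive $68, q = 241. (Wedge: pb − ps = 19.5.)
ΔPS is the trapezoid between Q = 241 and Q = 271 of height $12: ½ · (271 + 241) · 12 = $3072.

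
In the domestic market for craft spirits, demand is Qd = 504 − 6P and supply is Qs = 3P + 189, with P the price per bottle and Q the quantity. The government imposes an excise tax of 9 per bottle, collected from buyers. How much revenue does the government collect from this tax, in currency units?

Before the tax: set 504 − 6P = 3P + 189 → P* = 35, Q* = 294.
With the tax collected from buyers, demand (in seller-price terms) shifts: Qd = 504 − 6(P + 9).
New equilibrium: buyers pay 38, producers receive 29, Q = 276. (Wedge: Pb − Ps = 9.)
Revenue = t · Q = 9 · 276 = 2484.

Tax revenue = 2484.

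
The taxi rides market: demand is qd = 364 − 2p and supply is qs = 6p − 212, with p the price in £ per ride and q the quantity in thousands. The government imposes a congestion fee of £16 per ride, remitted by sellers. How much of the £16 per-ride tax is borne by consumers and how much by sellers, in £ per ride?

Without the tax, 364 − 2p = 6p − 212 gives 8p = 576, so p* = £72 and q* = 220.
With the tax collected from sellers, supply shifts: qs = 6(p − 16) − 212.
Solving gives q = 196 with consumers paying £84 and sellers receiving £68 (the £16 wedge).
Burden on consumers: £12; on sellers: £4. (They sum to £16.)
The less price-elastic side of the market bears the larger share of a per-unit tax.

Consumers bear £12 per ride; sellers bear £4 per ride.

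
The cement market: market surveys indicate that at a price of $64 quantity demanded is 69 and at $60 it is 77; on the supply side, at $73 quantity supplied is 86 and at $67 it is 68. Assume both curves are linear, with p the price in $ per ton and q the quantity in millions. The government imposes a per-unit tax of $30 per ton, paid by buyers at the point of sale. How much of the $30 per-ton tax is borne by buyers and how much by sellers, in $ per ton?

Demand slope: (77 − 69)/(60 − 64) = -2, so qd = 197 − 2p.
Supply slope: (68 − 86)/(67 − 73) = 3, so qs = 3p − 133.
Without the tax, 197 − 2p = 3p − 133 gives 5p = 330, so p* = $66 and q* = 65.
With the tax collected from buyers, demand (in seller-price terms) shifts: qd = 197 − 2(p + 30).
New equilibrium: buyers pay $84, sellers receive $54, q = 29. (Wedge: pb − ps = 30.)
Burden on buyers: $18; on sellers: $12. (They sum to $30.)
The less price-elastic side of the market bears the larger share of a per-unit tax.

Buyers bear $18 per ton; sellers bear $12 per ton.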